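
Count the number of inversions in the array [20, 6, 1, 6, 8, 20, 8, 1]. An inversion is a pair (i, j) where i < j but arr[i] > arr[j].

Finding inversions in [20, 6, 1, 6, 8, 20, 8, 1]:

(0, 1): arr[0]=20 > arr[1]=6
(0, 2): arr[0]=20 > arr[2]=1
(0, 3): arr[0]=20 > arr[3]=6
(0, 4): arr[0]=20 > arr[4]=8
(0, 6): arr[0]=20 > arr[6]=8
(0, 7): arr[0]=20 > arr[7]=1
(1, 2): arr[1]=6 > arr[2]=1
(1, 7): arr[1]=6 > arr[7]=1
(3, 7): arr[3]=6 > arr[7]=1
(4, 7): arr[4]=8 > arr[7]=1
(5, 6): arr[5]=20 > arr[6]=8
(5, 7): arr[5]=20 > arr[7]=1
(6, 7): arr[6]=8 > arr[7]=1

Total inversions: 13

The array has 13 inversion(s): (0,1), (0,2), (0,3), (0,4), (0,6), (0,7), (1,2), (1,7), (3,7), (4,7), (5,6), (5,7), (6,7). Each pair (i,j) satisfies i < j and arr[i] > arr[j].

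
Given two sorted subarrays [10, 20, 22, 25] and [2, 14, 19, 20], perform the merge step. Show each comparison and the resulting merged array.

Merging process:

Compare 10 vs 2: take 2 from right. Merged: [2]
Compare 10 vs 14: take 10 from left. Merged: [2, 10]
Compare 20 vs 14: take 14 from right. Merged: [2, 10, 14]
Compare 20 vs 19: take 19 from right. Merged: [2, 10, 14, 19]
Compare 20 vs 20: take 20 from left. Merged: [2, 10, 14, 19, 20]
Compare 22 vs 20: take 20 from right. Merged: [2, 10, 14, 19, 20, 20]
Append remaining from left: [22, 25]. Merged: [2, 10, 14, 19, 20, 20, 22, 25]

Final merged array: [2, 10, 14, 19, 20, 20, 22, 25]
Total comparisons: 6

The merged array is [2, 10, 14, 19, 20, 20, 22, 25], requiring 6 comparisons. The merge step runs in O(n) time where n is the total number of elements.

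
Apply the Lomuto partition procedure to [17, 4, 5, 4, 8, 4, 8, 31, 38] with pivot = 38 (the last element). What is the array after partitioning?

Lomuto partition with pivot = 38:

Initial array: [17, 4, 5, 4, 8, 4, 8, 31, 38]

arr[0]=17 <= 38: swap with position 0, array becomes [17, 4, 5, 4, 8, 4, 8, 31, 38]
arr[1]=4 <= 38: swap with position 1, array becomes [17, 4, 5, 4, 8, 4, 8, 31, 38]
arr[2]=5 <= 38: swap with position 2, array becomes [17, 4, 5, 4, 8, 4, 8, 31, 38]
arr[3]=4 <= 38: swap with position 3, array becomes [17, 4, 5, 4, 8, 4, 8, 31, 38]
arr[4]=8 <= 38: swap with position 4, array becomes [17, 4, 5, 4, 8, 4, 8, 31, 38]
arr[5]=4 <= 38: swap with position 5, array becomes [17, 4, 5, 4, 8, 4, 8, 31, 38]
arr[6]=8 <= 38: swap with position 6, array becomes [17, 4, 5, 4, 8, 4, 8, 31, 38]
arr[7]=31 <= 38: swap with position 7, array becomes [17, 4, 5, 4, 8, 4, 8, 31, 38]

Place pivot at position 8: [17, 4, 5, 4, 8, 4, 8, 31, 38]
Pivot position: 8

After partitioning with pivot 38, the array becomes [17, 4, 5, 4, 8, 4, 8, 31, 38]. The pivot is placed at index 8. All elements to the left of the pivot are <= 38, and all elements to the right are > 38.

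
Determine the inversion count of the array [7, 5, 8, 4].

Finding inversions in [7, 5, 8, 4]:

(0, 1): arr[0]=7 > arr[1]=5
(0, 3): arr[0]=7 > arr[3]=4
(1, 3): arr[1]=5 > arr[3]=4
(2, 3): arr[2]=8 > arr[3]=4

Total inversions: 4

The array has 4 inversion(s): (0,1), (0,3), (1,3), (2,3). Each pair (i,j) satisfies i < j and arr[i] > arr[j].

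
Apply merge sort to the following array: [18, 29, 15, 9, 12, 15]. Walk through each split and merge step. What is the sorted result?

Merge sort trace:

Split: [18, 29, 15, 9, 12, 15] -> [18, 29, 15] and [9, 12, 15]
  Split: [18, 29, 15] -> [18] and [29, 15]
    Split: [29, 15] -> [29] and [15]
    Merge: [29] + [15] -> [15, 29]
  Merge: [18] + [15, 29] -> [15, 18, 29]
  Split: [9, 12, 15] -> [9] and [12, 15]
    Split: [12, 15] -> [12] and [15]
    Merge: [12] + [15] -> [12, 15]
  Merge: [9] + [12, 15] -> [9, 12, 15]
Merge: [15, 18, 29] + [9, 12, 15] -> [9, 12, 15, 15, 18, 29]

Final sorted array: [9, 12, 15, 15, 18, 29]

The merge sort proceeds by recursively splitting the array and merging sorted halves.
After all merges, the sorted array is [9, 12, 15, 15, 18, 29].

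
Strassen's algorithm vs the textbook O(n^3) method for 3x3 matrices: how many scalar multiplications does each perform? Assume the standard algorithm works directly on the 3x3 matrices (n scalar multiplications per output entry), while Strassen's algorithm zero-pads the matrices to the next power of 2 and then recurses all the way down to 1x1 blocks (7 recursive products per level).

Matrix multiplication for 3x3 matrices:

Strassen's algorithm requires power-of-2 dimensions. Pad 3x3 to 4x4 (next power of 2).

Standard algorithm: 3^3 = 27 multiplications
Strassen's algorithm: 7^(log2(4)) = 7^2 = 49 multiplications
Difference: 27 - 49 = -22 (Strassen uses MORE here due to padding overhead — for small or just-over-power-of-2 n, padding can outweigh the per-level savings)

Standard: 27 multiplications (3^3). Strassen: 49 multiplications (7^2, after padding to 4x4). Strassen reduces 8 recursive multiplications to 7 at each level.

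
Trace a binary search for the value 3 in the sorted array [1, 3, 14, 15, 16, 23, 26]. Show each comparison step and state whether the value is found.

Binary search for 3 in [1, 3, 14, 15, 16, 23, 26]:

lo=0, hi=6, mid=3, arr[mid]=15 -> 15 > 3, search left half
lo=0, hi=2, mid=1, arr[mid]=3 -> Found target at index 1!

Binary search finds 3 at index 1 after 2 comparisons. The search repeatedly halves the search space by comparing with the middle element.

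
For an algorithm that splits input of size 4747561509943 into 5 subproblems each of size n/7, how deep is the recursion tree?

For divide and conquer with division factor 7:

Problem sizes at each level:
Level 0: 4747561509943
Level 1: 678223072849
Level 2: 96889010407
Level 3: 13841287201
Level 4: 1977326743
Level 5: 282475249
Level 6: 40353607
Level 7: 5764801
Level 8: 823543
Level 9: 117649
Level 10: 16807
Level 11: 2401
Level 12: 343
Level 13: 49
Level 14: 7
Level 15: 1

The root is level 0 and the size-1 base case is level 15 (the tree spans levels 0 through 15, i.e. 16 levels counting the root), so the depth is the number of divisions: log_7(4747561509943) = 15

The recursion tree depth is log_7(4747561509943) = 15. At each level, the problem size is divided by 7, so it takes 15 divisions to reduce to a base case of size 1. The algorithm makes 5 recursive calls at each level.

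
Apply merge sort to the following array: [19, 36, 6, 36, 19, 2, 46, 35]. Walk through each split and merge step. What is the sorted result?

Merge sort trace:

Split: [19, 36, 6, 36, 19, 2, 46, 35] -> [19, 36, 6, 36] and [19, 2, 46, 35]
  Split: [19, 36, 6, 36] -> [19, 36] and [6, 36]
    Split: [19, 36] -> [19] and [36]
    Merge: [19] + [36] -> [19, 36]
    Split: [6, 36] -> [6] and [36]
    Merge: [6] + [36] -> [6, 36]
  Merge: [19, 36] + [6, 36] -> [6, 19, 36, 36]
  Split: [19, 2, 46, 35] -> [19, 2] and [46, 35]
    Split: [19, 2] -> [19] and [2]
    Merge: [19] + [2] -> [2, 19]
    Split: [46, 35] -> [46] and [35]
    Merge: [46] + [35] -> [35, 46]
  Merge: [2, 19] + [35, 46] -> [2, 19, 35, 46]
Merge: [6, 19, 36, 36] + [2, 19, 35, 46] -> [2, 6, 19, 19, 35, 36, 36, 46]

Final sorted array: [2, 6, 19, 19, 35, 36, 36, 46]

The merge sort proceeds by recursively splitting the array and merging sorted halves.
After all merges, the sorted array is [2, 6, 19, 19, 35, 36, 36, 46].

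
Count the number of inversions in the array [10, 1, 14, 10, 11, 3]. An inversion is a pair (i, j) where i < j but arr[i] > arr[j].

Finding inversions in [10, 1, 14, 10, 11, 3]:

(0, 1): arr[0]=10 > arr[1]=1
(0, 5): arr[0]=10 > arr[5]=3
(2, 3): arr[2]=14 > arr[3]=10
(2, 4): arr[2]=14 > arr[4]=11
(2, 5): arr[2]=14 > arr[5]=3
(3, 5): arr[3]=10 > arr[5]=3
(4, 5): arr[4]=11 > arr[5]=3

Total inversions: 7

The array has 7 inversion(s): (0,1), (0,5), (2,3), (2,4), (2,5), (3,5), (4,5). Each pair (i,j) satisfies i < j and arr[i] > arr[j].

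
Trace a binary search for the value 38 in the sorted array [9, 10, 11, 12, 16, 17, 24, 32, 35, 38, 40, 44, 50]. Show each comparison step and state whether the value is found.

Binary search for 38 in [9, 10, 11, 12, 16, 17, 24, 32, 35, 38, 40, 44, 50]:

lo=0, hi=12, mid=6, arr[mid]=24 -> 24 < 38, search right half
lo=7, hi=12, mid=9, arr[mid]=38 -> Found target at index 9!

Binary search finds 38 at index 9 after 2 comparisons. The search repeatedly halves the search space by comparing with the middle element.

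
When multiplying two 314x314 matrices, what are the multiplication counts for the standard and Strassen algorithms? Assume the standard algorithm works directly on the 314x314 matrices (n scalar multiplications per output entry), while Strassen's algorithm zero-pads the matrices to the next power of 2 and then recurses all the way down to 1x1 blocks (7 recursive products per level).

Matrix multiplication for 314x314 matrices:

Strassen's algorithm requires power-of-2 dimensions. Pad 314x314 to 512x512 (next power of 2).

Standard algorithm: 314^3 = 30959144 multiplications
Strassen's algorithm: 7^(log2(512)) = 7^9 = 40353607 multiplications
Difference: 30959144 - 40353607 = -9394463 (Strassen uses MORE here due to padding overhead — for small or just-over-power-of-2 n, padding can outweigh the per-level savings)

Standard: 30959144 multiplications (314^3). Strassen: 40353607 multiplications (7^9, after padding to 512x512). Strassen reduces 8 recursive multiplications to 7 at each level.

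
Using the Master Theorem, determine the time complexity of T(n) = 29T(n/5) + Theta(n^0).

Master Theorem for T(n) = 29T(n/5) + O(n^0):

a = 29, b = 5, c = 0
log_b(a) = log_5(29) = 2.0922

Case 1: c = 0 < log_5(29) = 2.0922
T(n) = O(n^(log_5 29))

For T(n) = 29T(n/5) + O(n^0): log_5(29) = 2.0922. This is Case 1 of the Master Theorem (c < log_b(a), work dominated by leaves), giving O(n^(log_5 29)).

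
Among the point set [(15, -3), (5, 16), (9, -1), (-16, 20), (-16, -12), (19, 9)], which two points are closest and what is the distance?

Computing all pairwise distances among 6 points:

d((15, -3), (5, 16)) = 21.4709
d((15, -3), (9, -1)) = 6.3246 <-- minimum
d((15, -3), (-16, 20)) = 38.6005
d((15, -3), (-16, -12)) = 32.28
d((15, -3), (19, 9)) = 12.6491
d((5, 16), (9, -1)) = 17.4642
d((5, 16), (-16, 20)) = 21.3776
d((5, 16), (-16, -12)) = 35.0
d((5, 16), (19, 9)) = 15.6525
d((9, -1), (-16, 20)) = 32.6497
d((9, -1), (-16, -12)) = 27.313
d((9, -1), (19, 9)) = 14.1421
d((-16, 20), (-16, -12)) = 32.0
d((-16, 20), (19, 9)) = 36.6879
d((-16, -12), (19, 9)) = 40.8167

Closest pair: (15, -3) and (9, -1) with distance 6.3246

The closest pair is (15, -3) and (9, -1) with Euclidean distance 6.3246. For 6 points, brute-force pairwise comparison is shown above. For large n, the divide-and-conquer algorithm (sort by x, recurse on halves, check the dividing strip) achieves O(n log n).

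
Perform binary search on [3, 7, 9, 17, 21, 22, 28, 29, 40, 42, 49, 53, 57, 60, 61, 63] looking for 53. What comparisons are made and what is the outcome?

Binary search for 53 in [3, 7, 9, 17, 21, 22, 28, 29, 40, 42, 49, 53, 57, 60, 61, 63]:

lo=0, hi=15, mid=7, arr[mid]=29 -> 29 < 53, search right half
lo=8, hi=15, mid=11, arr[mid]=53 -> Found target at index 11!

Binary search finds 53 at index 11 after 2 comparisons. The search repeatedly halves the search space by comparing with the middle element.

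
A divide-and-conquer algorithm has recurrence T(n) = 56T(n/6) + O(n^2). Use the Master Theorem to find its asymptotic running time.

Master Theorem for T(n) = 56T(n/6) + O(n^2):

a = 56, b = 6, c = 2
log_b(a) = log_6(56) = 2.2466

Case 1: c = 2 < log_6(56) = 2.2466
T(n) = O(n^(log_6 56))

For T(n) = 56T(n/6) + O(n^2): log_6(56) = 2.2466. This is Case 1 of the Master Theorem (c < log_b(a), work dominated by leaves), giving O(n^(log_6 56)).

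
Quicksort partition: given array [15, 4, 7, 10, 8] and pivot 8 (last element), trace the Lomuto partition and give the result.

Lomuto partition with pivot = 8:

Initial array: [15, 4, 7, 10, 8]

arr[0]=15 > 8: no swap
arr[1]=4 <= 8: swap with position 0, array becomes [4, 15, 7, 10, 8]
arr[2]=7 <= 8: swap with position 1, array becomes [4, 7, 15, 10, 8]
arr[3]=10 > 8: no swap

Place pivot at position 2: [4, 7, 8, 10, 15]
Pivot position: 2

After partitioning with pivot 8, the array becomes [4, 7, 8, 10, 15]. The pivot is placed at index 2. All elements to the left of the pivot are <= 8, and all elements to the right are > 8.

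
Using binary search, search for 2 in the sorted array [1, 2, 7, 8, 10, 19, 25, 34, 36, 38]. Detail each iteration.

Binary search for 2 in [1, 2, 7, 8, 10, 19, 25, 34, 36, 38]:

lo=0, hi=9, mid=4, arr[mid]=10 -> 10 > 2, search left half
lo=0, hi=3, mid=1, arr[mid]=2 -> Found target at index 1!

Binary search finds 2 at index 1 after 2 comparisons. The search repeatedly halves the search space by comparing with the middle element.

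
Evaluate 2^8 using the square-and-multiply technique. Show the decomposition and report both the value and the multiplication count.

Computing 2^8 by squaring (build up from 2^1; each line after the first costs one multiplication):

2^1 = 2
2^2 = (2^1)^2 = 2^2 = 4
2^4 = (2^2)^2 = 4^2 = 16
2^8 = (2^4)^2 = 16^2 = 256

Result: 256
Multiplications needed: 3 (3 lines after 2^1)

2^8 = 256. Using exponentiation by squaring, this requires 3 multiplications. The key idea: if the exponent is even, square the half-power; if odd, multiply by the base once.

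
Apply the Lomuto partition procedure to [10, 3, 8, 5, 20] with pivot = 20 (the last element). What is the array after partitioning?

Lomuto partition with pivot = 20:

Initial array: [10, 3, 8, 5, 20]

arr[0]=10 <= 20: swap with position 0, array becomes [10, 3, 8, 5, 20]
arr[1]=3 <= 20: swap with position 1, array becomes [10, 3, 8, 5, 20]
arr[2]=8 <= 20: swap with position 2, array becomes [10, 3, 8, 5, 20]
arr[3]=5 <= 20: swap with position 3, array becomes [10, 3, 8, 5, 20]

Place pivot at position 4: [10, 3, 8, 5, 20]
Pivot position: 4

After partitioning with pivot 20, the array becomes [10, 3, 8, 5, 20]. The pivot is placed at index 4. All elements to the left of the pivot are <= 20, and all elements to the right are > 20.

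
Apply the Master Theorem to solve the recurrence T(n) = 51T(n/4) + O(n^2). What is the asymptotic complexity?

Master Theorem for T(n) = 51T(n/4) + O(n^2):

a = 51, b = 4, c = 2
log_b(a) = log_4(51) = 2.8362

Case 1: c = 2 < log_4(51) = 2.8362
T(n) = O(n^(log_4 51))

For T(n) = 51T(n/4) + O(n^2): log_4(51) = 2.8362. This is Case 1 of the Master Theorem (c < log_b(a), work dominated by leaves), giving O(n^(log_4 51)).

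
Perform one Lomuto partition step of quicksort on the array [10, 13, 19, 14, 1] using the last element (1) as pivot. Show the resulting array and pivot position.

Lomuto partition with pivot = 1:

Initial array: [10, 13, 19, 14, 1]

arr[0]=10 > 1: no swap
arr[1]=13 > 1: no swap
arr[2]=19 > 1: no swap
arr[3]=14 > 1: no swap

Place pivot at position 0: [1, 13, 19, 14, 10]
Pivot position: 0

After partitioning with pivot 1, the array becomes [1, 13, 19, 14, 10]. The pivot is placed at index 0. All elements to the left of the pivot are <= 1, and all elements to the right are > 1.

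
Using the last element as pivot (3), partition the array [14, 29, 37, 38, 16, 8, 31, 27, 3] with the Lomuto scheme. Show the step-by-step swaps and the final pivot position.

Lomuto partition with pivot = 3:

Initial array: [14, 29, 37, 38, 16, 8, 31, 27, 3]

arr[0]=14 > 3: no swap
arr[1]=29 > 3: no swap
arr[2]=37 > 3: no swap
arr[3]=38 > 3: no swap
arr[4]=16 > 3: no swap
arr[5]=8 > 3: no swap
arr[6]=31 > 3: no swap
arr[7]=27 > 3: no swap

Place pivot at position 0: [3, 29, 37, 38, 16, 8, 31, 27, 14]
Pivot position: 0

After partitioning with pivot 3, the array becomes [3, 29, 37, 38, 16, 8, 31, 27, 14]. The pivot is placed at index 0. All elements to the left of the pivot are <= 3, and all elements to the right are > 3.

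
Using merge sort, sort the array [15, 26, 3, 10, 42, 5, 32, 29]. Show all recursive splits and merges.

Merge sort trace:

Split: [15, 26, 3, 10, 42, 5, 32, 29] -> [15, 26, 3, 10] and [42, 5, 32, 29]
  Split: [15, 26, 3, 10] -> [15, 26] and [3, 10]
    Split: [15, 26] -> [15] and [26]
    Merge: [15] + [26] -> [15, 26]
    Split: [3, 10] -> [3] and [10]
    Merge: [3] + [10] -> [3, 10]
  Merge: [15, 26] + [3, 10] -> [3, 10, 15, 26]
  Split: [42, 5, 32, 29] -> [42, 5] and [32, 29]
    Split: [42, 5] -> [42] and [5]
    Merge: [42] + [5] -> [5, 42]
    Split: [32, 29] -> [32] and [29]
    Merge: [32] + [29] -> [29, 32]
  Merge: [5, 42] + [29, 32] -> [5, 29, 32, 42]
Merge: [3, 10, 15, 26] + [5, 29, 32, 42] -> [3, 5, 10, 15, 26, 29, 32, 42]

Final sorted array: [3, 5, 10, 15, 26, 29, 32, 42]

The merge sort proceeds by recursively splitting the array and merging sorted halves.
After all merges, the sorted array is [3, 5, 10, 15, 26, 29, 32, 42].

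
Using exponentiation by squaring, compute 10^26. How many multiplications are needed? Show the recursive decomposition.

Computing 10^26 by squaring (build up from 10^1; each line after the first costs one multiplication):

10^1 = 10
10^2 = (10^1)^2 = 10^2 = 100
10^3 = 10 * 10^2 = 10 * 100 = 1000
10^6 = (10^3)^2 = 1000^2 = 1000000
10^12 = (10^6)^2 = 1000000^2 = 1000000000000
10^13 = 10 * 10^12 = 10 * 1000000000000 = 10000000000000
10^26 = (10^13)^2 = 10000000000000^2 = 100000000000000000000000000

Result: 100000000000000000000000000
Multiplications needed: 6 (6 lines after 10^1)

10^26 = 100000000000000000000000000. Using exponentiation by squaring, this requires 6 multiplications. The key idea: if the exponent is even, square the half-power; if odd, multiply by the base once.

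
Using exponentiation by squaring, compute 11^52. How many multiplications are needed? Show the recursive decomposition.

Computing 11^52 by squaring (build up from 11^1; each line after the first costs one multiplication):

11^1 = 11
11^2 = (11^1)^2 = 11^2 = 121
11^3 = 11 * 11^2 = 11 * 121 = 1331
11^6 = (11^3)^2 = 1331^2 = 1771561
11^12 = (11^6)^2 = 1771561^2 = 3138428376721
11^13 = 11 * 11^12 = 11 * 3138428376721 = 34522712143931
11^26 = (11^13)^2 = 34522712143931^2 = 1191817653772720942460132761
11^52 = (11^26)^2 = 1191817653772720942460132761^2 = 1420429319844313329730664601483335671261683881745483121

Result: 1420429319844313329730664601483335671261683881745483121
Multiplications needed: 7 (7 lines after 11^1)

11^52 = 1420429319844313329730664601483335671261683881745483121. Using exponentiation by squaring, this requires 7 multiplications. The key idea: if the exponent is even, square the half-power; if odd, multiply by the base once.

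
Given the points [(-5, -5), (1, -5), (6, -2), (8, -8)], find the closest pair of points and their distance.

Computing all pairwise distances among 4 points:

d((-5, -5), (1, -5)) = 6.0
d((-5, -5), (6, -2)) = 11.4018
d((-5, -5), (8, -8)) = 13.3417
d((1, -5), (6, -2)) = 5.831 <-- minimum
d((1, -5), (8, -8)) = 7.6158
d((6, -2), (8, -8)) = 6.3246

Closest pair: (1, -5) and (6, -2) with distance 5.831

The closest pair is (1, -5) and (6, -2) with Euclidean distance 5.831. For 4 points, brute-force pairwise comparison is shown above. For large n, the divide-and-conquer algorithm (sort by x, recurse on halves, check the dividing strip) achieves O(n log n).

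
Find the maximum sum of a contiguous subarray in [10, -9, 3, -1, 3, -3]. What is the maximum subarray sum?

Using Kadane's algorithm on [10, -9, 3, -1, 3, -3]:

Scanning through the array:
Position 1 (value -9): max_ending_here = 1, max_so_far = 10
Position 2 (value 3): max_ending_here = 4, max_so_far = 10
Position 3 (value -1): max_ending_here = 3, max_so_far = 10
Position 4 (value 3): max_ending_here = 6, max_so_far = 10
Position 5 (value -3): max_ending_here = 3, max_so_far = 10

Maximum subarray: [10]
Maximum sum: 10

The maximum subarray is [10] with sum 10. This subarray runs from index 0 to index 0.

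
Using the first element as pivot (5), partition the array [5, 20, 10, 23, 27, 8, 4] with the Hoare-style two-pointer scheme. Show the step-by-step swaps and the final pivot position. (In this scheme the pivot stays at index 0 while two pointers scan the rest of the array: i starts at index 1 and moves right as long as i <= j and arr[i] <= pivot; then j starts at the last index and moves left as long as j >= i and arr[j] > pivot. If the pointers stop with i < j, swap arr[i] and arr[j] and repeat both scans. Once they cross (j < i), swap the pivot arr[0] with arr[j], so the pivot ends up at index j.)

Hoare-style two-pointer partition with pivot = 5:

Initial array: [5, 20, 10, 23, 27, 8, 4]

Pointers start at i = 1, j = 6.
i stops at index 1 (arr[1]=20 > 5), j stops at index 6 (arr[6]=4 <= 5): swap arr[1] and arr[6], array becomes [5, 4, 10, 23, 27, 8, 20]
i ends at 2, j ends at 1: the pointers have crossed (j < i), so scanning stops.

Swap pivot arr[0] with arr[1] to place pivot at position 1: [4, 5, 10, 23, 27, 8, 20]
Pivot position: 1

After partitioning with pivot 5, the array becomes [4, 5, 10, 23, 27, 8, 20]. The pivot is placed at index 1. All elements to the left of the pivot are <= 5, and all elements to the right are > 5.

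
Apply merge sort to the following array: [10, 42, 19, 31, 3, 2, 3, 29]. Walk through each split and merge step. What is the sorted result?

Merge sort trace:

Split: [10, 42, 19, 31, 3, 2, 3, 29] -> [10, 42, 19, 31] and [3, 2, 3, 29]
  Split: [10, 42, 19, 31] -> [10, 42] and [19, 31]
    Split: [10, 42] -> [10] and [42]
    Merge: [10] + [42] -> [10, 42]
    Split: [19, 31] -> [19] and [31]
    Merge: [19] + [31] -> [19, 31]
  Merge: [10, 42] + [19, 31] -> [10, 19, 31, 42]
  Split: [3, 2, 3, 29] -> [3, 2] and [3, 29]
    Split: [3, 2] -> [3] and [2]
    Merge: [3] + [2] -> [2, 3]
    Split: [3, 29] -> [3] and [29]
    Merge: [3] + [29] -> [3, 29]
  Merge: [2, 3] + [3, 29] -> [2, 3, 3, 29]
Merge: [10, 19, 31, 42] + [2, 3, 3, 29] -> [2, 3, 3, 10, 19, 29, 31, 42]

Final sorted array: [2, 3, 3, 10, 19, 29, 31, 42]

The merge sort proceeds by recursively splitting the array and merging sorted halves.
After all merges, the sorted array is [2, 3, 3, 10, 19, 29, 31, 42].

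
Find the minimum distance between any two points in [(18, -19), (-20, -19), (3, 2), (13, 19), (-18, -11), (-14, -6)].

Computing all pairwise distances among 6 points:

d((18, -19), (-20, -19)) = 38.0
d((18, -19), (3, 2)) = 25.807
d((18, -19), (13, 19)) = 38.3275
d((18, -19), (-18, -11)) = 36.8782
d((18, -19), (-14, -6)) = 34.5398
d((-20, -19), (3, 2)) = 31.1448
d((-20, -19), (13, 19)) = 50.3289
d((-20, -19), (-18, -11)) = 8.2462
d((-20, -19), (-14, -6)) = 14.3178
d((3, 2), (13, 19)) = 19.7231
d((3, 2), (-18, -11)) = 24.6982
d((3, 2), (-14, -6)) = 18.7883
d((13, 19), (-18, -11)) = 43.1393
d((13, 19), (-14, -6)) = 36.7967
d((-18, -11), (-14, -6)) = 6.4031 <-- minimum

Closest pair: (-18, -11) and (-14, -6) with distance 6.4031

The closest pair is (-18, -11) and (-14, -6) with Euclidean distance 6.4031. For 6 points, brute-force pairwise comparison is shown above. For large n, the divide-and-conquer algorithm (sort by x, recurse on halves, check the dividing strip) achieves O(n log n).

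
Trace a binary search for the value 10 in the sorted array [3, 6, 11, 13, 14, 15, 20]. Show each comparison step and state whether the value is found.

Binary search for 10 in [3, 6, 11, 13, 14, 15, 20]:

lo=0, hi=6, mid=3, arr[mid]=13 -> 13 > 10, search left half
lo=0, hi=2, mid=1, arr[mid]=6 -> 6 < 10, search right half
lo=2, hi=2, mid=2, arr[mid]=11 -> 11 > 10, search left half
lo=2 > hi=1, target 10 not found

Binary search determines that 10 is not in the array after 3 comparisons. The search space was exhausted without finding the target.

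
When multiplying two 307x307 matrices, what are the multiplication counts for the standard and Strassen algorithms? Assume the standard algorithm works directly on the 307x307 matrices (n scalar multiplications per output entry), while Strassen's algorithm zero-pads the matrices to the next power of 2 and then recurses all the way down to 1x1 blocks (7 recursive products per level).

Matrix multiplication for 307x307 matrices:

Strassen's algorithm requires power-of-2 dimensions. Pad 307x307 to 512x512 (next power of 2).

Standard algorithm: 307^3 = 28934443 multiplications
Strassen's algorithm: 7^(log2(512)) = 7^9 = 40353607 multiplications
Difference: 28934443 - 40353607 = -11419164 (Strassen uses MORE here due to padding overhead — for small or just-over-power-of-2 n, padding can outweigh the per-level savings)

Standard: 28934443 multiplications (307^3). Strassen: 40353607 multiplications (7^9, after padding to 512x512). Strassen reduces 8 recursive multiplications to 7 at each level.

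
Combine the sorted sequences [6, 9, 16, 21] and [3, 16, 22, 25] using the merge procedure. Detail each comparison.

Merging process:

Compare 6 vs 3: take 3 from right. Merged: [3]
Compare 6 vs 16: take 6 from left. Merged: [3, 6]
Compare 9 vs 16: take 9 from left. Merged: [3, 6, 9]
Compare 16 vs 16: take 16 from left. Merged: [3, 6, 9, 16]
Compare 21 vs 16: take 16 from right. Merged: [3, 6, 9, 16, 16]
Compare 21 vs 22: take 21 from left. Merged: [3, 6, 9, 16, 16, 21]
Append remaining from right: [22, 25]. Merged: [3, 6, 9, 16, 16, 21, 22, 25]

Final merged array: [3, 6, 9, 16, 16, 21, 22, 25]
Total comparisons: 6

The merged array is [3, 6, 9, 16, 16, 21, 22, 25], requiring 6 comparisons. The merge step runs in O(n) time where n is the total number of elements.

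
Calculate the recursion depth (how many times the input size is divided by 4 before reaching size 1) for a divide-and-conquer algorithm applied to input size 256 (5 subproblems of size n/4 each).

For divide and conquer with division factor 4:

Problem sizes at each level:
Level 0: 256
Level 1: 64
Level 2: 16
Level 3: 4
Level 4: 1

The root is level 0 and the size-1 base case is level 4 (the tree spans levels 0 through 4, i.e. 5 levels counting the root), so the depth is the number of divisions: log_4(256) = 4

The recursion tree depth is log_4(256) = 4. At each level, the problem size is divided by 4, so it takes 4 divisions to reduce to a base case of size 1. The algorithm makes 5 recursive calls at each level.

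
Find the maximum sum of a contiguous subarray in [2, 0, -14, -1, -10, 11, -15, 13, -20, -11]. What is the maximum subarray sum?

Using Kadane's algorithm on [2, 0, -14, -1, -10, 11, -15, 13, -20, -11]:

Scanning through the array:
Position 1 (value 0): max_ending_here = 2, max_so_far = 2
Position 2 (value -14): max_ending_here = -12, max_so_far = 2
Position 3 (value -1): max_ending_here = -1, max_so_far = 2
Position 4 (value -10): max_ending_here = -10, max_so_far = 2
Position 5 (value 11): max_ending_here = 11, max_so_far = 11
Position 6 (value -15): max_ending_here = -4, max_so_far = 11
Position 7 (value 13): max_ending_here = 13, max_so_far = 13
Position 8 (value -20): max_ending_here = -7, max_so_far = 13
Position 9 (value -11): max_ending_here = -11, max_so_far = 13

Maximum subarray: [13]
Maximum sum: 13

The maximum subarray is [13] with sum 13. This subarray runs from index 7 to index 7.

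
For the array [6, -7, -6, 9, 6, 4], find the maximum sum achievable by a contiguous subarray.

Using Kadane's algorithm on [6, -7, -6, 9, 6, 4]:

Scanning through the array:
Position 1 (value -7): max_ending_here = -1, max_so_far = 6
Position 2 (value -6): max_ending_here = -6, max_so_far = 6
Position 3 (value 9): max_ending_here = 9, max_so_far = 9
Position 4 (value 6): max_ending_here = 15, max_so_far = 15
Position 5 (value 4): max_ending_here = 19, max_so_far = 19

Maximum subarray: [9, 6, 4]
Maximum sum: 19

The maximum subarray is [9, 6, 4] with sum 19. This subarray runs from index 3 to index 5.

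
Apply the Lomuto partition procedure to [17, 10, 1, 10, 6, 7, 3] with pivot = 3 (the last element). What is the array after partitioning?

Lomuto partition with pivot = 3:

Initial array: [17, 10, 1, 10, 6, 7, 3]

arr[0]=17 > 3: no swap
arr[1]=10 > 3: no swap
arr[2]=1 <= 3: swap with position 0, array becomes [1, 10, 17, 10, 6, 7, 3]
arr[3]=10 > 3: no swap
arr[4]=6 > 3: no swap
arr[5]=7 > 3: no swap

Place pivot at position 1: [1, 3, 17, 10, 6, 7, 10]
Pivot position: 1

After partitioning with pivot 3, the array becomes [1, 3, 17, 10, 6, 7, 10]. The pivot is placed at index 1. All elements to the left of the pivot are <= 3, and all elements to the right are > 3.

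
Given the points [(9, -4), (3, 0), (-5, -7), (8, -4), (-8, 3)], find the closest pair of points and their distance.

Computing all pairwise distances among 5 points:

d((9, -4), (3, 0)) = 7.2111
d((9, -4), (-5, -7)) = 14.3178
d((9, -4), (8, -4)) = 1.0 <-- minimum
d((9, -4), (-8, 3)) = 18.3848
d((3, 0), (-5, -7)) = 10.6301
d((3, 0), (8, -4)) = 6.4031
d((3, 0), (-8, 3)) = 11.4018
d((-5, -7), (8, -4)) = 13.3417
d((-5, -7), (-8, 3)) = 10.4403
d((8, -4), (-8, 3)) = 17.4642

Closest pair: (9, -4) and (8, -4) with distance 1.0

The closest pair is (9, -4) and (8, -4) with Euclidean distance 1.0. For 5 points, brute-force pairwise comparison is shown above. For large n, the divide-and-conquer algorithm (sort by x, recurse on halves, check the dividing strip) achieves O(n log n).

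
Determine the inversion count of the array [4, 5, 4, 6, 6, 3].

Finding inversions in [4, 5, 4, 6, 6, 3]:

(0, 5): arr[0]=4 > arr[5]=3
(1, 2): arr[1]=5 > arr[2]=4
(1, 5): arr[1]=5 > arr[5]=3
(2, 5): arr[2]=4 > arr[5]=3
(3, 5): arr[3]=6 > arr[5]=3
(4, 5): arr[4]=6 > arr[5]=3

Total inversions: 6

The array has 6 inversion(s): (0,5), (1,2), (1,5), (2,5), (3,5), (4,5). Each pair (i,j) satisfies i < j and arr[i] > arr[j].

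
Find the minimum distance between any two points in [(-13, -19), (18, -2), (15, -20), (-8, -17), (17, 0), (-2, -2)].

Computing all pairwise distances among 6 points:

d((-13, -19), (18, -2)) = 35.3553
d((-13, -19), (15, -20)) = 28.0179
d((-13, -19), (-8, -17)) = 5.3852
d((-13, -19), (17, 0)) = 35.5106
d((-13, -19), (-2, -2)) = 20.2485
d((18, -2), (15, -20)) = 18.2483
d((18, -2), (-8, -17)) = 30.0167
d((18, -2), (17, 0)) = 2.2361 <-- minimum
d((18, -2), (-2, -2)) = 20.0
d((15, -20), (-8, -17)) = 23.1948
d((15, -20), (17, 0)) = 20.0998
d((15, -20), (-2, -2)) = 24.7588
d((-8, -17), (17, 0)) = 30.2324
d((-8, -17), (-2, -2)) = 16.1555
d((17, 0), (-2, -2)) = 19.105

Closest pair: (18, -2) and (17, 0) with distance 2.2361

The closest pair is (18, -2) and (17, 0) with Euclidean distance 2.2361. For 6 points, brute-force pairwise comparison is shown above. For large n, the divide-and-conquer algorithm (sort by x, recurse on halves, check the dividing strip) achieves O(n log n).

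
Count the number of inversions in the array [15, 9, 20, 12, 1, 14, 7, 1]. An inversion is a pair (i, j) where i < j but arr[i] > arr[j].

Finding inversions in [15, 9, 20, 12, 1, 14, 7, 1]:

(0, 1): arr[0]=15 > arr[1]=9
(0, 3): arr[0]=15 > arr[3]=12
(0, 4): arr[0]=15 > arr[4]=1
(0, 5): arr[0]=15 > arr[5]=14
(0, 6): arr[0]=15 > arr[6]=7
(0, 7): arr[0]=15 > arr[7]=1
(1, 4): arr[1]=9 > arr[4]=1
(1, 6): arr[1]=9 > arr[6]=7
(1, 7): arr[1]=9 > arr[7]=1
(2, 3): arr[2]=20 > arr[3]=12
(2, 4): arr[2]=20 > arr[4]=1
(2, 5): arr[2]=20 > arr[5]=14
(2, 6): arr[2]=20 > arr[6]=7
(2, 7): arr[2]=20 > arr[7]=1
(3, 4): arr[3]=12 > arr[4]=1
(3, 6): arr[3]=12 > arr[6]=7
(3, 7): arr[3]=12 > arr[7]=1
(5, 6): arr[5]=14 > arr[6]=7
(5, 7): arr[5]=14 > arr[7]=1
(6, 7): arr[6]=7 > arr[7]=1

Total inversions: 20

The array has 20 inversion(s): (0,1), (0,3), (0,4), (0,5), (0,6), (0,7), (1,4), (1,6), (1,7), (2,3), (2,4), (2,5), (2,6), (2,7), (3,4), (3,6), (3,7), (5,6), (5,7), (6,7). Each pair (i,j) satisfies i < j and arr[i] > arr[j].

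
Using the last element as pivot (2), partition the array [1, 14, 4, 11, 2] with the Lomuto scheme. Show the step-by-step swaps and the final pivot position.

Lomuto partition with pivot = 2:

Initial array: [1, 14, 4, 11, 2]

arr[0]=1 <= 2: swap with position 0, array becomes [1, 14, 4, 11, 2]
arr[1]=14 > 2: no swap
arr[2]=4 > 2: no swap
arr[3]=11 > 2: no swap

Place pivot at position 1: [1, 2, 4, 11, 14]
Pivot position: 1

After partitioning with pivot 2, the array becomes [1, 2, 4, 11, 14]. The pivot is placed at index 1. All elements to the left of the pivot are <= 2, and all elements to the right are > 2.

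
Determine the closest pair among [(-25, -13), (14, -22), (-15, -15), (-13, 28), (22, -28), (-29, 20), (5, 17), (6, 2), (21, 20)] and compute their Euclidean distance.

Computing all pairwise distances among 9 points:

d((-25, -13), (14, -22)) = 40.025
d((-25, -13), (-15, -15)) = 10.198
d((-25, -13), (-13, 28)) = 42.72
d((-25, -13), (22, -28)) = 49.3356
d((-25, -13), (-29, 20)) = 33.2415
d((-25, -13), (5, 17)) = 42.4264
d((-25, -13), (6, 2)) = 34.4384
d((-25, -13), (21, 20)) = 56.6127
d((14, -22), (-15, -15)) = 29.8329
d((14, -22), (-13, 28)) = 56.8243
d((14, -22), (22, -28)) = 10.0 <-- minimum
d((14, -22), (-29, 20)) = 60.1082
d((14, -22), (5, 17)) = 40.025
d((14, -22), (6, 2)) = 25.2982
d((14, -22), (21, 20)) = 42.5793
d((-15, -15), (-13, 28)) = 43.0465
d((-15, -15), (22, -28)) = 39.2173
d((-15, -15), (-29, 20)) = 37.6962
d((-15, -15), (5, 17)) = 37.7359
d((-15, -15), (6, 2)) = 27.0185
d((-15, -15), (21, 20)) = 50.2096
d((-13, 28), (22, -28)) = 66.0379
d((-13, 28), (-29, 20)) = 17.8885
d((-13, 28), (5, 17)) = 21.095
d((-13, 28), (6, 2)) = 32.2025
d((-13, 28), (21, 20)) = 34.9285
d((22, -28), (-29, 20)) = 70.0357
d((22, -28), (5, 17)) = 48.1041
d((22, -28), (6, 2)) = 34.0
d((22, -28), (21, 20)) = 48.0104
d((-29, 20), (5, 17)) = 34.1321
d((-29, 20), (6, 2)) = 39.3573
d((-29, 20), (21, 20)) = 50.0
d((5, 17), (6, 2)) = 15.0333
d((5, 17), (21, 20)) = 16.2788
d((6, 2), (21, 20)) = 23.4307

Closest pair: (14, -22) and (22, -28) with distance 10.0

The closest pair is (14, -22) and (22, -28) with Euclidean distance 10.0. For 9 points, brute-force pairwise comparison is shown above. For large n, the divide-and-conquer algorithm (sort by x, recurse on halves, check the dividing strip) achieves O(n log n).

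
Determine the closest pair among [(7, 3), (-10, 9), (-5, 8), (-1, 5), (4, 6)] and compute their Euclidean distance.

Computing all pairwise distances among 5 points:

d((7, 3), (-10, 9)) = 18.0278
d((7, 3), (-5, 8)) = 13.0
d((7, 3), (-1, 5)) = 8.2462
d((7, 3), (4, 6)) = 4.2426 <-- minimum
d((-10, 9), (-5, 8)) = 5.099
d((-10, 9), (-1, 5)) = 9.8489
d((-10, 9), (4, 6)) = 14.3178
d((-5, 8), (-1, 5)) = 5.0
d((-5, 8), (4, 6)) = 9.2195
d((-1, 5), (4, 6)) = 5.099

Closest pair: (7, 3) and (4, 6) with distance 4.2426

The closest pair is (7, 3) and (4, 6) with Euclidean distance 4.2426. For 5 points, brute-force pairwise comparison is shown above. For large n, the divide-and-conquer algorithm (sort by x, recurse on halves, check the dividing strip) achieves O(n log n).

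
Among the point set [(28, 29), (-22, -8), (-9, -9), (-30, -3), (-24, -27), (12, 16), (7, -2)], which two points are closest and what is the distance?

Computing all pairwise distances among 7 points:

d((28, 29), (-22, -8)) = 62.2013
d((28, 29), (-9, -9)) = 53.0377
d((28, 29), (-30, -3)) = 66.242
d((28, 29), (-24, -27)) = 76.4199
d((28, 29), (12, 16)) = 20.6155
d((28, 29), (7, -2)) = 37.4433
d((-22, -8), (-9, -9)) = 13.0384
d((-22, -8), (-30, -3)) = 9.434 <-- minimum
d((-22, -8), (-24, -27)) = 19.105
d((-22, -8), (12, 16)) = 41.6173
d((-22, -8), (7, -2)) = 29.6142
d((-9, -9), (-30, -3)) = 21.8403
d((-9, -9), (-24, -27)) = 23.4307
d((-9, -9), (12, 16)) = 32.6497
d((-9, -9), (7, -2)) = 17.4642
d((-30, -3), (-24, -27)) = 24.7386
d((-30, -3), (12, 16)) = 46.0977
d((-30, -3), (7, -2)) = 37.0135
d((-24, -27), (12, 16)) = 56.0803
d((-24, -27), (7, -2)) = 39.8246
d((12, 16), (7, -2)) = 18.6815

Closest pair: (-22, -8) and (-30, -3) with distance 9.434

The closest pair is (-22, -8) and (-30, -3) with Euclidean distance 9.434. For 7 points, brute-force pairwise comparison is shown above. For large n, the divide-and-conquer algorithm (sort by x, recurse on halves, check the dividing strip) achieves O(n log n).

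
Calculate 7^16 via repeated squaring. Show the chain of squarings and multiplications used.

Computing 7^16 by squaring (build up from 7^1; each line after the first costs one multiplication):

7^1 = 7
7^2 = (7^1)^2 = 7^2 = 49
7^4 = (7^2)^2 = 49^2 = 2401
7^8 = (7^4)^2 = 2401^2 = 5764801
7^16 = (7^8)^2 = 5764801^2 = 33232930569601

Result: 33232930569601
Multiplications needed: 4 (4 lines after 7^1)

7^16 = 33232930569601. Using exponentiation by squaring, this requires 4 multiplications. The key idea: if the exponent is even, square the half-power; if odd, multiply by the base once.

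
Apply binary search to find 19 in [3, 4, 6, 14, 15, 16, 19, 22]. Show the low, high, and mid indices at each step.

Binary search for 19 in [3, 4, 6, 14, 15, 16, 19, 22]:

lo=0, hi=7, mid=3, arr[mid]=14 -> 14 < 19, search right half
lo=4, hi=7, mid=5, arr[mid]=16 -> 16 < 19, search right half
lo=6, hi=7, mid=6, arr[mid]=19 -> Found target at index 6!

Binary search finds 19 at index 6 after 3 comparisons. The search repeatedly halves the search space by comparing with the middle element.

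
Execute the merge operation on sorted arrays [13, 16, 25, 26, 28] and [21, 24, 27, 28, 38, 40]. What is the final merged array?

Merging process:

Compare 13 vs 21: take 13 from left. Merged: [13]
Compare 16 vs 21: take 16 from left. Merged: [13, 16]
Compare 25 vs 21: take 21 from right. Merged: [13, 16, 21]
Compare 25 vs 24: take 24 from right. Merged: [13, 16, 21, 24]
Compare 25 vs 27: take 25 from left. Merged: [13, 16, 21, 24, 25]
Compare 26 vs 27: take 26 from left. Merged: [13, 16, 21, 24, 25, 26]
Compare 28 vs 27: take 27 from right. Merged: [13, 16, 21, 24, 25, 26, 27]
Compare 28 vs 28: take 28 from left. Merged: [13, 16, 21, 24, 25, 26, 27, 28]
Append remaining from right: [28, 38, 40]. Merged: [13, 16, 21, 24, 25, 26, 27, 28, 28, 38, 40]

Final merged array: [13, 16, 21, 24, 25, 26, 27, 28, 28, 38, 40]
Total comparisons: 8

The merged array is [13, 16, 21, 24, 25, 26, 27, 28, 28, 38, 40], requiring 8 comparisons. The merge step runs in O(n) time where n is the total number of elements.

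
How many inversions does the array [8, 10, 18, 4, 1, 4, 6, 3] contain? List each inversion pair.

Finding inversions in [8, 10, 18, 4, 1, 4, 6, 3]:

(0, 3): arr[0]=8 > arr[3]=4
(0, 4): arr[0]=8 > arr[4]=1
(0, 5): arr[0]=8 > arr[5]=4
(0, 6): arr[0]=8 > arr[6]=6
(0, 7): arr[0]=8 > arr[7]=3
(1, 3): arr[1]=10 > arr[3]=4
(1, 4): arr[1]=10 > arr[4]=1
(1, 5): arr[1]=10 > arr[5]=4
(1, 6): arr[1]=10 > arr[6]=6
(1, 7): arr[1]=10 > arr[7]=3
(2, 3): arr[2]=18 > arr[3]=4
(2, 4): arr[2]=18 > arr[4]=1
(2, 5): arr[2]=18 > arr[5]=4
(2, 6): arr[2]=18 > arr[6]=6
(2, 7): arr[2]=18 > arr[7]=3
(3, 4): arr[3]=4 > arr[4]=1
(3, 7): arr[3]=4 > arr[7]=3
(5, 7): arr[5]=4 > arr[7]=3
(6, 7): arr[6]=6 > arr[7]=3

Total inversions: 19

The array has 19 inversion(s): (0,3), (0,4), (0,5), (0,6), (0,7), (1,3), (1,4), (1,5), (1,6), (1,7), (2,3), (2,4), (2,5), (2,6), (2,7), (3,4), (3,7), (5,7), (6,7). Each pair (i,j) satisfies i < j and arr[i] > arr[j].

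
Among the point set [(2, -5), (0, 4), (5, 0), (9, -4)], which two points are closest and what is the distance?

Computing all pairwise distances among 4 points:

d((2, -5), (0, 4)) = 9.2195
d((2, -5), (5, 0)) = 5.831
d((2, -5), (9, -4)) = 7.0711
d((0, 4), (5, 0)) = 6.4031
d((0, 4), (9, -4)) = 12.0416
d((5, 0), (9, -4)) = 5.6569 <-- minimum

Closest pair: (5, 0) and (9, -4) with distance 5.6569

The closest pair is (5, 0) and (9, -4) with Euclidean distance 5.6569. For 4 points, brute-force pairwise comparison is shown above. For large n, the divide-and-conquer algorithm (sort by x, recurse on halves, check the dividing strip) achieves O(n log n).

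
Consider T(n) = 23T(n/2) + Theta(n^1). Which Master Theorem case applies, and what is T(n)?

Master Theorem for T(n) = 23T(n/2) + O(n^1):

a = 23, b = 2, c = 1
log_b(a) = log_2(23) = 4.5236

Case 1: c = 1 < log_2(23) = 4.5236
T(n) = O(n^(log_2 23))

For T(n) = 23T(n/2) + O(n^1): log_2(23) = 4.5236. This is Case 1 of the Master Theorem (c < log_b(a), work dominated by leaves), giving O(n^(log_2 23)).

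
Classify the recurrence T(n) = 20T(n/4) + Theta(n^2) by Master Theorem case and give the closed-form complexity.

Master Theorem for T(n) = 20T(n/4) + O(n^2):

a = 20, b = 4, c = 2
log_b(a) = log_4(20) = 2.1610

Case 1: c = 2 < log_4(20) = 2.1610
T(n) = O(n^(log_4 20))

For T(n) = 20T(n/4) + O(n^2): log_4(20) = 2.1610. This is Case 1 of the Master Theorem (c < log_b(a), work dominated by leaves), giving O(n^(log_4 20)).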